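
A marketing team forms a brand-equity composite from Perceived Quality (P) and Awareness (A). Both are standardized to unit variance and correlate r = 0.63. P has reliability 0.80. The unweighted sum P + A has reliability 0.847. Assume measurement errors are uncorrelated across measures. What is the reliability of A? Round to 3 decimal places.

0.701

Var(P+A) = 2 + 2·0.63 = 3.260.
True-score variance = ρ_P + ρ_A + 2·0.63, so 0.847 = (0.80 + ρ_A + 1.26) / 3.260.
ρ_A = 0.847·3.260 − 0.80 − 1.26 = 0.701.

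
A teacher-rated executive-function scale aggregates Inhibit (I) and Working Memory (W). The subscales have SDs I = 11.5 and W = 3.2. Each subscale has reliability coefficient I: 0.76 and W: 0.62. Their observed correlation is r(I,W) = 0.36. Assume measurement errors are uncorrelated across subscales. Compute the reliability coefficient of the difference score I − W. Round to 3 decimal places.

Var(I−W) = 11.5² + 3.2² − 2·11.5·3.2·0.36 = 142.49 − 26.496 = 115.994.
Under uncorrelated errors the observed covariances equal the true-score covariances, so only the own-variance terms attenuate.
True-score variance = [11.5²·0.76 + 3.2²·0.62] − 26.496 = 106.859 − 26.496 = 80.3628.
Reliability = 80.3628 / 115.994 = 0.693.

0.693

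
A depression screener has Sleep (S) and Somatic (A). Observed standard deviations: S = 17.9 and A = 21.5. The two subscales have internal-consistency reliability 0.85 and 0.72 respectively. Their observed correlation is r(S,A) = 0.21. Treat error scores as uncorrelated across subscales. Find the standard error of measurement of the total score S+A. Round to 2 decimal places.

Var(total) = 782.66 + 161.637 = 944.297.
True-score variance = 605.168 + 161.637 = 766.805, so reliability = 0.8120.
Error variance = 944.297 − 766.805 = 177.491; SEM = √177.491 = 13.32.

13.32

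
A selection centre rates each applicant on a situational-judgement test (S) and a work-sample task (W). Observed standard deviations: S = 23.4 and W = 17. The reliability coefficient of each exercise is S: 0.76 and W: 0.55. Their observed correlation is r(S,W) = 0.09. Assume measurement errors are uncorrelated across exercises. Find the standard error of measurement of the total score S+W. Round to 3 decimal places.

16.170

Var(total) = 836.56 + 71.604 = 908.164.
True-score variance = 575.096 + 71.604 = 646.7, so reliability = 0.7121.
Error variance = 908.164 − 646.7 = 261.464; SEM = √261.464 = 16.170.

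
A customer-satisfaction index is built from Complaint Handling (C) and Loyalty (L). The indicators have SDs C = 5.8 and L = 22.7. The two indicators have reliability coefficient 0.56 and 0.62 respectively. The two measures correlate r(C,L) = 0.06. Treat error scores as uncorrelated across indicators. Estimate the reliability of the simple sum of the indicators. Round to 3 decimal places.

Var(C+L) = 5.8² + 22.7² + 2·[5.8·22.7·0.06] = 548.93 + 15.7992 = 564.729.
Because errors are independent across components, Cov(Tᵢ,Tⱼ) = Cov(Xᵢ,Xⱼ); the off-diagonal part of the true-score variance is the same as above.
True-score variance = [5.8²·0.56 + 22.7²·0.62] + 15.7992 = 338.318 + 15.7992 = 354.117.
Reliability = 354.117 / 564.729 = 0.627.

0.627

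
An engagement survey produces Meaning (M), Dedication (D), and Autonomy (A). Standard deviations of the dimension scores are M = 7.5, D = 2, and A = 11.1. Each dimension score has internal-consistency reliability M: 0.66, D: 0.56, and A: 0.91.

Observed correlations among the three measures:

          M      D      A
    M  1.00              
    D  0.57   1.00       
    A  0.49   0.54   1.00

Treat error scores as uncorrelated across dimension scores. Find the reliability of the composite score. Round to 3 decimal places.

Var(M+D+A) = 7.5² + 2² + 11.1² + 2·[7.5·2·0.57 + 7.5·11.1·0.49 + 2·11.1·0.54] = 183.46 + 122.661 = 306.121.
Because errors are independent across components, Cov(Tᵢ,Tⱼ) = Cov(Xᵢ,Xⱼ); the off-diagonal part of the true-score variance is the same as above.
True-score variance = [7.5²·0.66 + 2²·0.56 + 11.1²·0.91] + 122.661 = 151.486 + 122.661 = 274.147.
Reliability = 274.147 / 306.121 = 0.896.

0.896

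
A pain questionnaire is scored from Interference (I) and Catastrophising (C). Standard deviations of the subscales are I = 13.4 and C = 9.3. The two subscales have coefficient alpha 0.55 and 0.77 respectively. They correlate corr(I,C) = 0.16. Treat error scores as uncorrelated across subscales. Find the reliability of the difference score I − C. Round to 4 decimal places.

0.5548

Var(I−C) = 13.4² + 9.3² − 2·13.4·9.3·0.16 = 266.05 − 39.8784 = 226.172.
With uncorrelated errors the cross-covariances are all true-score covariance, so they carry over unchanged; only the diagonal terms shrink to ρᵢσᵢ².
True-score variance = [13.4²·0.55 + 9.3²·0.77] − 39.8784 = 165.355 − 39.8784 = 125.477.
Reliability = 125.477 / 226.172 = 0.5548.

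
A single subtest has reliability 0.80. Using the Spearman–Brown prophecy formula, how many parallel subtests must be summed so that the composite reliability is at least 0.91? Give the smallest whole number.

k ≥ ρ*(1−ρ₁)/(ρ₁(1−ρ*)) = 0.91·0.20 / (0.80·0.09) = 2.528.
Smallest integer k = 3.

3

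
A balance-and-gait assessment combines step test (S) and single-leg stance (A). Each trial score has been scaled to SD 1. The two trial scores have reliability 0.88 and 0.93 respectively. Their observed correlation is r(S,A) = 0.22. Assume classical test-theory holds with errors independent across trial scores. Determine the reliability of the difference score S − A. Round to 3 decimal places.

Var(S−A) = 1 + 1 − 2·0.22 = 2 − 0.44 = 1.56.
With uncorrelated errors the cross-covariances are all true-score covariance, so they carry over unchanged; only the diagonal terms shrink to ρᵢσᵢ².
True-score variance = [0.88 + 0.93] − 0.44 = 1.81 − 0.44 = 1.37.
Reliability = 1.37 / 1.56 = 0.878.

0.878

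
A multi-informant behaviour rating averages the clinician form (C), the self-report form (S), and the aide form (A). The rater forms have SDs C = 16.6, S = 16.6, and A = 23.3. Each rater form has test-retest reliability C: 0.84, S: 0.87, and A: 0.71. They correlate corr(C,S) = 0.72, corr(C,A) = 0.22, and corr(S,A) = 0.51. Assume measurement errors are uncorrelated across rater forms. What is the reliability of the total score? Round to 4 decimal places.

Var(C+S+A) = 16.6² + 16.6² + 23.3² + 2·[16.6·16.6·0.72 + 16.6·23.3·0.22 + 16.6·23.3·0.51] = 1094.01 + 961.505 = 2055.52.
With uncorrelated errors the cross-covariances are all true-score covariance, so they carry over unchanged; only the diagonal terms shrink to ρᵢσᵢ².
True-score variance = [16.6²·0.84 + 16.6²·0.87 + 23.3²·0.71] + 961.505 = 856.66 + 961.505 = 1818.16.
Reliability = 1818.16 / 2055.52 = 0.8845.

0.8845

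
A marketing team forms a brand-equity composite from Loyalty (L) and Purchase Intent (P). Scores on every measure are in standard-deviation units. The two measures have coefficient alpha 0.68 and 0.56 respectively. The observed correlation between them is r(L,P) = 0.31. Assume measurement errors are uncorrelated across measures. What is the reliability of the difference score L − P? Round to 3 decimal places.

Var(L−P) = 1 + 1 − 2·0.31 = 2 − 0.62 = 1.38.
Under uncorrelated errors the observed covariances equal the true-score covariances, so only the own-variance terms attenuate.
True-score variance = [0.68 + 0.56] − 0.62 = 1.24 − 0.62 = 0.62.
Reliability = 0.62 / 1.38 = 0.449.

0.449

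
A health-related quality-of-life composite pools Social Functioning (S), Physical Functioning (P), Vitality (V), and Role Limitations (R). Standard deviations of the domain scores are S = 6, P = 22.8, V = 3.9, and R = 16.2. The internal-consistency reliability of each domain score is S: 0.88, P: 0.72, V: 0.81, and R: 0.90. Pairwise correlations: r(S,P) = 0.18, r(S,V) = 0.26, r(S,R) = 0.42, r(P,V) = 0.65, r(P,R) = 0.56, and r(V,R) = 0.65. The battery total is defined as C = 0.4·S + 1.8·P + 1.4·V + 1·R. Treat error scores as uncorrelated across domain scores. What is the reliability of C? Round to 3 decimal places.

Var(C) = 0.4²·6² + 1.8²·22.8² + 1.4²·3.9² + 16.2² + 2·[0.72·6·22.8·0.18 + 0.56·6·3.9·0.26 + 0.4·6·16.2·0.42 + 2.52·22.8·3.9·0.65 + 1.8·22.8·16.2·0.56 + 1.4·3.9·16.2·0.65] = 1982.29 + 1225.85 = 3208.14.
Under uncorrelated errors the observed covariances equal the true-score covariances, so only the own-variance terms attenuate.
True-score variance = [0.4²·6²·0.88 + 1.8²·22.8²·0.72 + 1.4²·3.9²·0.81 + 16.2²·0.90] + 1225.85 = 1478.09 + 1225.85 = 2703.95.
Reliability = 2703.95 / 3208.14 = 0.843.

0.843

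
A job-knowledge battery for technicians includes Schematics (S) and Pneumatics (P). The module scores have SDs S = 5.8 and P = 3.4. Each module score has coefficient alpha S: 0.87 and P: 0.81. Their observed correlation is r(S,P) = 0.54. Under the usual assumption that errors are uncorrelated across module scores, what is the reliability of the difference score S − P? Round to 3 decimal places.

Var(S−P) = 5.8² + 3.4² − 2·5.8·3.4·0.54 = 45.2 − 21.2976 = 23.9024.
With uncorrelated errors the cross-covariances are all true-score covariance, so they carry over unchanged; only the diagonal terms shrink to ρᵢσᵢ².
True-score variance = [5.8²·0.87 + 3.4²·0.81] − 21.2976 = 38.6304 − 21.2976 = 17.3328.
Reliability = 17.3328 / 23.9024 = 0.725.

0.725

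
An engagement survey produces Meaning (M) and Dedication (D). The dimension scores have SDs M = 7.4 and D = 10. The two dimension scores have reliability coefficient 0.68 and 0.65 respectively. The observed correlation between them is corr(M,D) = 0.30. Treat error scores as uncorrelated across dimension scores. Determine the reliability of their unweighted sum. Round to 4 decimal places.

0.7363

Var(M+D) = 7.4² + 10² + 2·[7.4·10·0.30] = 154.76 + 44.4 = 199.16.
Under uncorrelated errors the observed covariances equal the true-score covariances, so only the own-variance terms attenuate.
True-score variance = [7.4²·0.68 + 10²·0.65] + 44.4 = 102.237 + 44.4 = 146.637.
Reliability = 146.637 / 199.16 = 0.7363.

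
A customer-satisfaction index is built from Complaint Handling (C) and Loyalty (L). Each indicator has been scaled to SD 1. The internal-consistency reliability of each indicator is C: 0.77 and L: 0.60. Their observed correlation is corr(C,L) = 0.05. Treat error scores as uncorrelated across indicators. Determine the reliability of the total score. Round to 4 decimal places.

0.7000

Var(C+L) = 2 + 2·[0.05] = 2 + 0.1 = 2.1.
Under uncorrelated errors the observed covariances equal the true-score covariances, so only the own-variance terms attenuate.
True-score variance = [0.77 + 0.60] + 0.1 = 1.37 + 0.1 = 1.47.
Reliability = 1.47 / 2.1 = 0.7000.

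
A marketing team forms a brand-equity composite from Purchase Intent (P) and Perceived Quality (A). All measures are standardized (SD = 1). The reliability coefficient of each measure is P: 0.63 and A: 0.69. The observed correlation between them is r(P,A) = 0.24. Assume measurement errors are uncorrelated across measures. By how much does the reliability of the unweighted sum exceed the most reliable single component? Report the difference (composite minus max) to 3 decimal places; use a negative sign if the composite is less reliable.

0.036

Var(sum) = 2 + 0.48 = 2.48; true-score variance = 1.32 + 0.48 = 1.8; composite reliability = 0.7258.
Max component reliability = 0.6900.
Difference = 0.7258 − 0.6900 = 0.036.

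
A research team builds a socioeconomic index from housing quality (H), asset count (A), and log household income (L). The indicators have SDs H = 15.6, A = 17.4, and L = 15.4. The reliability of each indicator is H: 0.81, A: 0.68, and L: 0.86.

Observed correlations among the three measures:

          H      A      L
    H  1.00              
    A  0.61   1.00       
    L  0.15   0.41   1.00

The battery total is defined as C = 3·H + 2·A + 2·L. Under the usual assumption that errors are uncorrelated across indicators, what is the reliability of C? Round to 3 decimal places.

Var(C) = 3²·15.6² + 2²·17.4² + 2²·15.4² + 2·[6·15.6·17.4·0.61 + 6·15.6·15.4·0.15 + 4·17.4·15.4·0.41] = 4349.92 + 3298.28 = 7648.2.
Under uncorrelated errors the observed covariances equal the true-score covariances, so only the own-variance terms attenuate.
True-score variance = [3²·15.6²·0.81 + 2²·17.4²·0.68 + 2²·15.4²·0.86] + 3298.28 = 3413.43 + 3298.28 = 6711.71.
Reliability = 6711.71 / 7648.2 = 0.878.

0.878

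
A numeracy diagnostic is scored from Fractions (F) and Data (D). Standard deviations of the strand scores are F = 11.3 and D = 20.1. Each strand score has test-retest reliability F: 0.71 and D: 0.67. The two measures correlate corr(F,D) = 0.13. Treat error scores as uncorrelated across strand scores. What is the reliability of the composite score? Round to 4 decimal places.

0.7116

Var(F+D) = 11.3² + 20.1² + 2·[11.3·20.1·0.13] = 531.7 + 59.0538 = 590.754.
Under uncorrelated errors the observed covariances equal the true-score covariances, so only the own-variance terms attenuate.
True-score variance = [11.3²·0.71 + 20.1²·0.67] + 59.0538 = 361.347 + 59.0538 = 420.4.
Reliability = 420.4 / 590.754 = 0.7116.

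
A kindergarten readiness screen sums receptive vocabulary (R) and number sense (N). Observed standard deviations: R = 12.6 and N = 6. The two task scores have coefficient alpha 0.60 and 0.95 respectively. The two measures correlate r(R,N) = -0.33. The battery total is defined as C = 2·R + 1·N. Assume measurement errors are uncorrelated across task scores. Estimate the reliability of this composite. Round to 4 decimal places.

0.5522

Var(C) = 2²·12.6² + 6² + 2·[2·12.6·6·(-0.33)] = 671.04 − 99.792 = 571.248.
With uncorrelated errors the cross-covariances are all true-score covariance, so they carry over unchanged; only the diagonal terms shrink to ρᵢσᵢ².
True-score variance = [2²·12.6²·0.60 + 6²·0.95] − 99.792 = 415.224 − 99.792 = 315.432.
Reliability = 315.432 / 571.248 = 0.5522.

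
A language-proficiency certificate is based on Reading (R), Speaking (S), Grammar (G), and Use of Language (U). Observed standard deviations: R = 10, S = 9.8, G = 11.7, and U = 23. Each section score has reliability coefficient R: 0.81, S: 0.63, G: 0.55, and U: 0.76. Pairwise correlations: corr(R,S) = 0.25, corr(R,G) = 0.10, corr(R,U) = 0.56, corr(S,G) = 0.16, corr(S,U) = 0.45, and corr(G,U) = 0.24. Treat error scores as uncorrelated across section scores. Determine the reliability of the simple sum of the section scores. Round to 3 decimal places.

Var(R+S+G+U) = 10² + 9.8² + 11.7² + 23² + 2·[10·9.8·0.25 + 10·11.7·0.10 + 10·23·0.56 + 9.8·11.7·0.16 + 9.8·23·0.45 + 11.7·23·0.24] = 861.93 + 698.719 = 1560.65.
Under uncorrelated errors the observed covariances equal the true-score covariances, so only the own-variance terms attenuate.
True-score variance = [10²·0.81 + 9.8²·0.63 + 11.7²·0.55 + 23²·0.76] + 698.719 = 618.835 + 698.719 = 1317.55.
Reliability = 1317.55 / 1560.65 = 0.844.

0.844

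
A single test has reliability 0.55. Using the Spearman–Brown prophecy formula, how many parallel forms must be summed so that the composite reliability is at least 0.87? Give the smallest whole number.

6

k ≥ ρ*(1−ρ₁)/(ρ₁(1−ρ*)) = 0.87·0.45 / (0.55·0.13) = 5.476.
Smallest integer k = 6.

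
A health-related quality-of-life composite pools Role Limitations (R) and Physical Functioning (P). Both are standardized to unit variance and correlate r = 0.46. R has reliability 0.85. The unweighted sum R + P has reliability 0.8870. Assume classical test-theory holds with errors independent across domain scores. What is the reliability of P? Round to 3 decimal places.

0.820

Var(R+P) = 2 + 2·0.46 = 2.920.
True-score variance = ρ_R + ρ_P + 2·0.46, so 0.8870 = (0.85 + ρ_P + 0.92) / 2.920.
ρ_P = 0.8870·2.920 − 0.85 − 0.92 = 0.820.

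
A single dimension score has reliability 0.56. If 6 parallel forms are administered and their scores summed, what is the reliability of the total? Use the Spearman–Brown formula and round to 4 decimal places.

0.8842

ρ_k = kρ / (1 + (k−1)ρ) = 6·0.56 / (1 + 5·0.56) = 3.360 / 3.800 = 0.8842.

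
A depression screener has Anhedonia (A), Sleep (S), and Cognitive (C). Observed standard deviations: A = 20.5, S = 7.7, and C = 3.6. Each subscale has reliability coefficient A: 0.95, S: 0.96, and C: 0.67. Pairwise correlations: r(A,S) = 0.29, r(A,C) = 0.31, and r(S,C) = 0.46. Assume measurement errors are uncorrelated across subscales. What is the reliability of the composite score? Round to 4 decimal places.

Var(A+S+C) = 20.5² + 7.7² + 3.6² + 2·[20.5·7.7·0.29 + 20.5·3.6·0.31 + 7.7·3.6·0.46] = 492.5 + 162.811 = 655.311.
Under uncorrelated errors the observed covariances equal the true-score covariances, so only the own-variance terms attenuate.
True-score variance = [20.5²·0.95 + 7.7²·0.96 + 3.6²·0.67] + 162.811 = 464.839 + 162.811 = 627.65.
Reliability = 627.65 / 655.311 = 0.9578.

0.9578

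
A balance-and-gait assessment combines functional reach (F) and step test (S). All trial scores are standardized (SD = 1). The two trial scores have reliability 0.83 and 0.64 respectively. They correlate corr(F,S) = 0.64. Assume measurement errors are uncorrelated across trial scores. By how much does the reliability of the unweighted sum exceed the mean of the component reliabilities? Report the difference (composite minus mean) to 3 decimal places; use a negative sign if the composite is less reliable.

0.103

Var(sum) = 2 + 1.28 = 3.28; true-score variance = 1.47 + 1.28 = 2.75; composite reliability = 0.8384.
Mean component reliability = 0.7350.
Difference = 0.8384 − 0.7350 = 0.103.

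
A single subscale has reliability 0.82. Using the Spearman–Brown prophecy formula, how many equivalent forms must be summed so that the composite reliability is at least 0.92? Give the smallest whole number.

3

k ≥ ρ*(1−ρ₁)/(ρ₁(1−ρ*)) = 0.92·0.18 / (0.82·0.08) = 2.524.
Smallest integer k = 3.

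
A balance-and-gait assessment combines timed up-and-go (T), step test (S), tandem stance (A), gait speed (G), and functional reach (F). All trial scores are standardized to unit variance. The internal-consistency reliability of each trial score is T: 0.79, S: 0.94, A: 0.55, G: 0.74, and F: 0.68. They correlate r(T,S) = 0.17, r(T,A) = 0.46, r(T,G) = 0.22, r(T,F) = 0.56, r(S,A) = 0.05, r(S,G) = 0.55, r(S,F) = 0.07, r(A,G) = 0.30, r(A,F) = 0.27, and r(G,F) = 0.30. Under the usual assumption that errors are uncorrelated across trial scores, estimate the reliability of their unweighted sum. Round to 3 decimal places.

0.881

Var(T+S+A+G+F) = 5 + 2·[0.17 + 0.46 + 0.22 + 0.56 + 0.05 + 0.55 + 0.07 + 0.30 + 0.27 + 0.30] = 5 + 5.9 = 10.9.
With uncorrelated errors the cross-covariances are all true-score covariance, so they carry over unchanged; only the diagonal terms shrink to ρᵢσᵢ².
True-score variance = [0.79 + 0.94 + 0.55 + 0.74 + 0.68] + 5.9 = 3.7 + 5.9 = 9.6.
Reliability = 9.6 / 10.9 = 0.881.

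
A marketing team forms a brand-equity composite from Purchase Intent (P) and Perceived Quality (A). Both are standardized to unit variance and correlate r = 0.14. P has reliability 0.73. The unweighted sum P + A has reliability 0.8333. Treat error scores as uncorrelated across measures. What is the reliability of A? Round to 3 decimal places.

Var(P+A) = 2 + 2·0.14 = 2.280.
True-score variance = ρ_P + ρ_A + 2·0.14, so 0.8333 = (0.73 + ρ_A + 0.28) / 2.280.
ρ_A = 0.8333·2.280 − 0.73 − 0.28 = 0.890.

0.890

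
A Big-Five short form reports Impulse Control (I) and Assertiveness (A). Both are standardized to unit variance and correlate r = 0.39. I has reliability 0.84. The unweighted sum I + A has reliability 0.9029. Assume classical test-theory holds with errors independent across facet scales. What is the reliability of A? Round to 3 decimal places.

0.890

Var(I+A) = 2 + 2·0.39 = 2.780.
True-score variance = ρ_I + ρ_A + 2·0.39, so 0.9029 = (0.84 + ρ_A + 0.78) / 2.780.
ρ_A = 0.9029·2.780 − 0.84 − 0.78 = 0.890.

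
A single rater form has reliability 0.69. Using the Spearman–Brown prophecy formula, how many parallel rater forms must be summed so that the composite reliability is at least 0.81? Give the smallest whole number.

2

k ≥ ρ*(1−ρ₁)/(ρ₁(1−ρ*)) = 0.81·0.31 / (0.69·0.19) = 1.915.
Smallest integer k = 2.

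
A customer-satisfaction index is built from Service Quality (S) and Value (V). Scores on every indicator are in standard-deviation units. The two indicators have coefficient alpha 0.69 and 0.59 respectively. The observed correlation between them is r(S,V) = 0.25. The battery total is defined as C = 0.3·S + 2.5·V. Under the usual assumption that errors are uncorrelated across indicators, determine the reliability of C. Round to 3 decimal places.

0.614

Var(C) = 0.3² + 2.5² + 2·[0.75·0.25] = 6.34 + 0.375 = 6.715.
Because errors are independent across components, Cov(Tᵢ,Tⱼ) = Cov(Xᵢ,Xⱼ); the off-diagonal part of the true-score variance is the same as above.
True-score variance = [0.3²·0.69 + 2.5²·0.59] + 0.375 = 3.7496 + 0.375 = 4.1246.
Reliability = 4.1246 / 6.715 = 0.614.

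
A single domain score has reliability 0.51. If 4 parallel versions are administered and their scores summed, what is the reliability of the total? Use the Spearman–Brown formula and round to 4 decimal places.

ρ_k = kρ / (1 + (k−1)ρ) = 4·0.51 / (1 + 3·0.51) = 2.040 / 2.530 = 0.8063.

0.8063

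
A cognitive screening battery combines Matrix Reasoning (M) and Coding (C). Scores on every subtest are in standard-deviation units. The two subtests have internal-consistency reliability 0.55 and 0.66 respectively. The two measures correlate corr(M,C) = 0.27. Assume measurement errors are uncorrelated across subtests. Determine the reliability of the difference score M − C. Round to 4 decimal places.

Var(M−C) = 1 + 1 − 2·0.27 = 2 − 0.54 = 1.46.
Because errors are independent across components, Cov(Tᵢ,Tⱼ) = Cov(Xᵢ,Xⱼ); the off-diagonal part of the true-score variance is the same as above.
True-score variance = [0.55 + 0.66] − 0.54 = 1.21 − 0.54 = 0.67.
Reliability = 0.67 / 1.46 = 0.4589.

0.4589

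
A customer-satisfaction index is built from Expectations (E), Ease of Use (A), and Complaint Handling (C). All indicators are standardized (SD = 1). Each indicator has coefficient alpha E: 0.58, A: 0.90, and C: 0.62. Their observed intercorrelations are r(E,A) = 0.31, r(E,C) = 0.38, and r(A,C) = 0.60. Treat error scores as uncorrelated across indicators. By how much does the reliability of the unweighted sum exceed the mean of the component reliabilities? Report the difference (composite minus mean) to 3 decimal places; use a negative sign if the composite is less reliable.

0.139

Var(sum) = 3 + 2.58 = 5.58; true-score variance = 2.1 + 2.58 = 4.68; composite reliability = 0.8387.
Mean component reliability = 0.7000.
Difference = 0.8387 − 0.7000 = 0.139.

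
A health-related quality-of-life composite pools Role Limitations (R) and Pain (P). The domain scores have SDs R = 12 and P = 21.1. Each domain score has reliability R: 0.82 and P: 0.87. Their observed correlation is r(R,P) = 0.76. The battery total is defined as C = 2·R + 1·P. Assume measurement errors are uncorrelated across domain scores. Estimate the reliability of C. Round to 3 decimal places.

Var(C) = 2²·12² + 21.1² + 2·[2·12·21.1·0.76] = 1021.21 + 769.728 = 1790.94.
Under uncorrelated errors the observed covariances equal the true-score covariances, so only the own-variance terms attenuate.
True-score variance = [2²·12²·0.82 + 21.1²·0.87] + 769.728 = 859.653 + 769.728 = 1629.38.
Reliability = 1629.38 / 1790.94 = 0.910.

0.910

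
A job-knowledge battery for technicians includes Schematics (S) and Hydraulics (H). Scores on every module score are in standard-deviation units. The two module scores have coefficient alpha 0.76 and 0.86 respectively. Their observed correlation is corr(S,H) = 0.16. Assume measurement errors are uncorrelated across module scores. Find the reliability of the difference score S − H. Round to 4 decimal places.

Var(S−H) = 1 + 1 − 2·0.16 = 2 − 0.32 = 1.68.
With uncorrelated errors the cross-covariances are all true-score covariance, so they carry over unchanged; only the diagonal terms shrink to ρᵢσᵢ².
True-score variance = [0.76 + 0.86] − 0.32 = 1.62 − 0.32 = 1.3.
Reliability = 1.3 / 1.68 = 0.7738.

0.7738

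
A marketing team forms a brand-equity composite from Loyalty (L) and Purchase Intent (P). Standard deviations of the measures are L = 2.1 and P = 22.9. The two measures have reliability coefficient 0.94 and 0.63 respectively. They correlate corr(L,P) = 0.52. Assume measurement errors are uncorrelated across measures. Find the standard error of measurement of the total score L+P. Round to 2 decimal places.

Var(total) = 528.82 + 50.0136 = 578.834.
True-score variance = 334.524 + 50.0136 = 384.537, so reliability = 0.6643.
Error variance = 578.834 − 384.537 = 194.296; SEM = √194.296 = 13.94.

13.94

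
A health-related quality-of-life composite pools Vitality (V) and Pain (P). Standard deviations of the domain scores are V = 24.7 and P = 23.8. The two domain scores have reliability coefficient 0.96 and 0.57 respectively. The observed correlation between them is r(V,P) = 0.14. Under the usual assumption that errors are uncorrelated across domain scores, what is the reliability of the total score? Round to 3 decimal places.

Var(V+P) = 24.7² + 23.8² + 2·[24.7·23.8·0.14] = 1176.53 + 164.601 = 1341.13.
Under uncorrelated errors the observed covariances equal the true-score covariances, so only the own-variance terms attenuate.
True-score variance = [24.7²·0.96 + 23.8²·0.57] + 164.601 = 908.557 + 164.601 = 1073.16.
Reliability = 1073.16 / 1341.13 = 0.800.

0.800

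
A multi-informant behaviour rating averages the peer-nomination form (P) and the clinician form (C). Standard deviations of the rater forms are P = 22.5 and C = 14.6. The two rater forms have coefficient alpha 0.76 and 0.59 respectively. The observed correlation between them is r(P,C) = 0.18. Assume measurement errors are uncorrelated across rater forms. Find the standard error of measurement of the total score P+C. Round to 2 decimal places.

Var(total) = 719.41 + 118.26 = 837.67.
True-score variance = 510.514 + 118.26 = 628.774, so reliability = 0.7506.
Error variance = 837.67 − 628.774 = 208.896; SEM = √208.896 = 14.45.

14.45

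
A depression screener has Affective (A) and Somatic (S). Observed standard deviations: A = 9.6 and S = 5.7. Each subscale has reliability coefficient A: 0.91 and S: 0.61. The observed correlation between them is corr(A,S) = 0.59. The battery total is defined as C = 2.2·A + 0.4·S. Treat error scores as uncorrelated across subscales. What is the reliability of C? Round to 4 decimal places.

Var(C) = 2.2²·9.6² + 0.4²·5.7² + 2·[0.88·9.6·5.7·0.59] = 451.253 + 56.8212 = 508.074.
With uncorrelated errors the cross-covariances are all true-score covariance, so they carry over unchanged; only the diagonal terms shrink to ρᵢσᵢ².
True-score variance = [2.2²·9.6²·0.91 + 0.4²·5.7²·0.61] + 56.8212 = 409.081 + 56.8212 = 465.902.
Reliability = 465.902 / 508.074 = 0.9170.

0.9170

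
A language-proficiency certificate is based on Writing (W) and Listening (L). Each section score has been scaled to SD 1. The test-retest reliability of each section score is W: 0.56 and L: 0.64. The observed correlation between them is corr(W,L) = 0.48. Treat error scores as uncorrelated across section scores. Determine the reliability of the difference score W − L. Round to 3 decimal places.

Var(W−L) = 1 + 1 − 2·0.48 = 2 − 0.96 = 1.04.
Under uncorrelated errors the observed covariances equal the true-score covariances, so only the own-variance terms attenuate.
True-score variance = [0.56 + 0.64] − 0.96 = 1.2 − 0.96 = 0.24.
Reliability = 0.24 / 1.04 = 0.231.

0.231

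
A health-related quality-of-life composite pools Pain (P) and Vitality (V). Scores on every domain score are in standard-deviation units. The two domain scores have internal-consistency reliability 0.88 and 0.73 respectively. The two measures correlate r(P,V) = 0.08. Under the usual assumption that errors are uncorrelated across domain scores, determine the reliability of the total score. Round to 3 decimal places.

Var(P+V) = 2 + 2·[0.08] = 2 + 0.16 = 2.16.
With uncorrelated errors the cross-covariances are all true-score covariance, so they carry over unchanged; only the diagonal terms shrink to ρᵢσᵢ².
True-score variance = [0.88 + 0.73] + 0.16 = 1.61 + 0.16 = 1.77.
Reliability = 1.77 / 2.16 = 0.819.

0.819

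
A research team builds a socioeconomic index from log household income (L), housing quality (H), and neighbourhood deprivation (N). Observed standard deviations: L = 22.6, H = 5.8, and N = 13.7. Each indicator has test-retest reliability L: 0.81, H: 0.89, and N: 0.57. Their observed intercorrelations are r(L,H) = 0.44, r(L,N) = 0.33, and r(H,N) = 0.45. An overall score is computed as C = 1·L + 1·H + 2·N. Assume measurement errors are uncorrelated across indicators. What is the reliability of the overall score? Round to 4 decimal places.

Var(C) = 22.6² + 5.8² + 2²·13.7² + 2·[22.6·5.8·0.44 + 2·22.6·13.7·0.33 + 2·5.8·13.7·0.45] = 1295.16 + 667.077 = 1962.24.
With uncorrelated errors the cross-covariances are all true-score covariance, so they carry over unchanged; only the diagonal terms shrink to ρᵢσᵢ².
True-score variance = [22.6²·0.81 + 5.8²·0.89 + 2²·13.7²·0.57] + 667.077 = 871.588 + 667.077 = 1538.67.
Reliability = 1538.67 / 1962.24 = 0.7841.

0.7841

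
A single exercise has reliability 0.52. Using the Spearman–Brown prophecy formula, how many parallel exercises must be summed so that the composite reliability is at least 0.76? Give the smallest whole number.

3

k ≥ ρ*(1−ρ₁)/(ρ₁(1−ρ*)) = 0.76·0.48 / (0.52·0.24) = 2.923.
Smallest integer k = 3.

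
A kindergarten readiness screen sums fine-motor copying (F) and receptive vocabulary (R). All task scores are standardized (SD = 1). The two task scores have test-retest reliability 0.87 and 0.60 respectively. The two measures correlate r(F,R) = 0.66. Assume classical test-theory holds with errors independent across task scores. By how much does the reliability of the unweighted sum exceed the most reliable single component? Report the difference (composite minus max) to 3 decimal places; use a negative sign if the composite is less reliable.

Var(sum) = 2 + 1.32 = 3.32; true-score variance = 1.47 + 1.32 = 2.79; composite reliability = 0.8404.
Max component reliability = 0.8700.
Difference = 0.8404 − 0.8700 = -0.030.

-0.030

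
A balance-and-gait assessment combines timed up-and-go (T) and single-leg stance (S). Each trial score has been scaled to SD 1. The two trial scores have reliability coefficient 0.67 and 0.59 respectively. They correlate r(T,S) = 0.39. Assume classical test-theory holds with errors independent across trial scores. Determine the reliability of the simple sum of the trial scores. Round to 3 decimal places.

0.734

Var(T+S) = 2 + 2·[0.39] = 2 + 0.78 = 2.78.
Under uncorrelated errors the observed covariances equal the true-score covariances, so only the own-variance terms attenuate.
True-score variance = [0.67 + 0.59] + 0.78 = 1.26 + 0.78 = 2.04.
Reliability = 2.04 / 2.78 = 0.734.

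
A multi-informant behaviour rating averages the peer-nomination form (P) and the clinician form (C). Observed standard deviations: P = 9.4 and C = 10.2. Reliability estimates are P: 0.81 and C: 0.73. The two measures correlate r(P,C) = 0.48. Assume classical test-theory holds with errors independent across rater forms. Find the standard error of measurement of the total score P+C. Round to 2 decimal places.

Var(total) = 192.4 + 92.0448 = 284.445.
True-score variance = 147.521 + 92.0448 = 239.566, so reliability = 0.8422.
Error variance = 284.445 − 239.566 = 44.8792; SEM = √44.8792 = 6.70.

6.70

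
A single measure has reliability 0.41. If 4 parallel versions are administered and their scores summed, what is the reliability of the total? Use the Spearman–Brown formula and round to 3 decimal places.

ρ_k = kρ / (1 + (k−1)ρ) = 4·0.41 / (1 + 3·0.41) = 1.640 / 2.230 = 0.735.

0.735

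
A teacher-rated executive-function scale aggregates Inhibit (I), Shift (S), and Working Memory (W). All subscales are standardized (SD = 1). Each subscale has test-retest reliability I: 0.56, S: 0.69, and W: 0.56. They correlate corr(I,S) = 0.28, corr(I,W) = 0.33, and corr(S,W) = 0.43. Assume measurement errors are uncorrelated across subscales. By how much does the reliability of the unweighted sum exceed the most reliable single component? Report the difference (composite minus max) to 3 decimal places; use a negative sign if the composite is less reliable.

0.076

Var(sum) = 3 + 2.08 = 5.08; true-score variance = 1.81 + 2.08 = 3.89; composite reliability = 0.7657.
Max component reliability = 0.6900.
Difference = 0.7657 − 0.6900 = 0.076.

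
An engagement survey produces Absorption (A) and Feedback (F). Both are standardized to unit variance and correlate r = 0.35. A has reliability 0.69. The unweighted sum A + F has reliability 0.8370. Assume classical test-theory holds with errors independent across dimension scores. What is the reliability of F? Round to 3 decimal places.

0.870

Var(A+F) = 2 + 2·0.35 = 2.700.
True-score variance = ρ_A + ρ_F + 2·0.35, so 0.8370 = (0.69 + ρ_F + 0.70) / 2.700.
ρ_F = 0.8370·2.700 − 0.69 − 0.70 = 0.870.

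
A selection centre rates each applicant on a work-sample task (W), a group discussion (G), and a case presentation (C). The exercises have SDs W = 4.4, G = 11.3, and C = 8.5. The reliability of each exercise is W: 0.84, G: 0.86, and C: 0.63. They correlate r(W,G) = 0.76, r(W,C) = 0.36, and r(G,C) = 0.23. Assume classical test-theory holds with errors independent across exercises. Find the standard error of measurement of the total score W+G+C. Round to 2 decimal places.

Var(total) = 219.3 + 146.685 = 365.985.
True-score variance = 171.593 + 146.685 = 318.279, so reliability = 0.8696.
Error variance = 365.985 − 318.279 = 47.7067; SEM = √47.7067 = 6.91.

6.91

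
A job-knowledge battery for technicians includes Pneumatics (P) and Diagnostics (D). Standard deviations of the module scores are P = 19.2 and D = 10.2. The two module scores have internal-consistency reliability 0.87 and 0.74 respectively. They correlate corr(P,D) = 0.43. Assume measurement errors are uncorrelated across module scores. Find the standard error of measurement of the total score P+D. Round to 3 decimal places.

Var(total) = 472.68 + 168.422 = 641.102.
True-score variance = 397.706 + 168.422 = 566.129, so reliability = 0.8831.
Error variance = 641.102 − 566.129 = 74.9736; SEM = √74.9736 = 8.659.

8.659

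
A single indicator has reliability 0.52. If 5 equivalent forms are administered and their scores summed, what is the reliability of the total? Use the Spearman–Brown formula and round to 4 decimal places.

0.8442

ρ_k = kρ / (1 + (k−1)ρ) = 5·0.52 / (1 + 4·0.52) = 2.600 / 3.080 = 0.8442.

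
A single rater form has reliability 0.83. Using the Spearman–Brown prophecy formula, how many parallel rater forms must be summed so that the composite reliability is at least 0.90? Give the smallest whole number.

2

k ≥ ρ*(1−ρ₁)/(ρ₁(1−ρ*)) = 0.90·0.17 / (0.83·0.10) = 1.843.
Smallest integer k = 2.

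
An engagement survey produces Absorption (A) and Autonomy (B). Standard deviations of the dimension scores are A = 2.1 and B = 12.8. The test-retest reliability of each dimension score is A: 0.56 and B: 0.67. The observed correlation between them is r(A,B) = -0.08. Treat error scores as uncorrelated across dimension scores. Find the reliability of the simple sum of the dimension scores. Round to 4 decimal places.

Var(A+B) = 2.1² + 12.8² + 2·[2.1·12.8·(-0.08)] = 168.25 − 4.3008 = 163.949.
Under uncorrelated errors the observed covariances equal the true-score covariances, so only the own-variance terms attenuate.
True-score variance = [2.1²·0.56 + 12.8²·0.67] − 4.3008 = 112.242 − 4.3008 = 107.942.
Reliability = 107.942 / 163.949 = 0.6584.

0.6584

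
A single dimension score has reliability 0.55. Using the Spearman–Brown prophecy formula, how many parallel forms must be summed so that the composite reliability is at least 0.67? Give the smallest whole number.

k ≥ ρ*(1−ρ₁)/(ρ₁(1−ρ*)) = 0.67·0.45 / (0.55·0.33) = 1.661.
Smallest integer k = 2.

2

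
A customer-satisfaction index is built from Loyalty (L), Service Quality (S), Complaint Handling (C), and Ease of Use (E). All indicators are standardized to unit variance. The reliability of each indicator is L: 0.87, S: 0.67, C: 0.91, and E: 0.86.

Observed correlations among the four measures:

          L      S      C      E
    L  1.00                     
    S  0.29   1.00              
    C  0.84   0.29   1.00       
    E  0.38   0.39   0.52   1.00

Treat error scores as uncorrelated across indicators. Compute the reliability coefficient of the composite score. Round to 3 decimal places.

0.927

Var(L+S+C+E) = 4 + 2·[0.29 + 0.84 + 0.38 + 0.29 + 0.39 + 0.52] = 4 + 5.42 = 9.42.
Because errors are independent across components, Cov(Tᵢ,Tⱼ) = Cov(Xᵢ,Xⱼ); the off-diagonal part of the true-score variance is the same as above.
True-score variance = [0.87 + 0.67 + 0.91 + 0.86] + 5.42 = 3.31 + 5.42 = 8.73.
Reliability = 8.73 / 9.42 = 0.927.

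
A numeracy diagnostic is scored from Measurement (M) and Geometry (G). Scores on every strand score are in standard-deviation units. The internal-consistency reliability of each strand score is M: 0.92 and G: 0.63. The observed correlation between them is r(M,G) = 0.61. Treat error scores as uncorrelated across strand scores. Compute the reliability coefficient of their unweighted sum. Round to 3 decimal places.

0.860

Var(M+G) = 2 + 2·[0.61] = 2 + 1.22 = 3.22.
Because errors are independent across components, Cov(Tᵢ,Tⱼ) = Cov(Xᵢ,Xⱼ); the off-diagonal part of the true-score variance is the same as above.
True-score variance = [0.92 + 0.63] + 1.22 = 1.55 + 1.22 = 2.77.
Reliability = 2.77 / 3.22 = 0.860.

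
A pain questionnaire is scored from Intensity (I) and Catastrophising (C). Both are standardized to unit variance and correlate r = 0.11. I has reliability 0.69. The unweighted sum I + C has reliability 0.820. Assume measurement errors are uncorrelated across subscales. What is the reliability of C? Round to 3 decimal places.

Var(I+C) = 2 + 2·0.11 = 2.220.
True-score variance = ρ_I + ρ_C + 2·0.11, so 0.820 = (0.69 + ρ_C + 0.22) / 2.220.
ρ_C = 0.820·2.220 − 0.69 − 0.22 = 0.910.

0.910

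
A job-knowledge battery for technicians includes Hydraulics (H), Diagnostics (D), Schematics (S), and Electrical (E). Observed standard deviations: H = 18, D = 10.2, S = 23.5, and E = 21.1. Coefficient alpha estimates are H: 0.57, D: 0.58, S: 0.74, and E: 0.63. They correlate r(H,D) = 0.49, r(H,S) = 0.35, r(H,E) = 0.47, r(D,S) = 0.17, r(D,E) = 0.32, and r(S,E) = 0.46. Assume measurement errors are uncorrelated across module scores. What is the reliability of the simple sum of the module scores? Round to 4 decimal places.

Var(H+D+S+E) = 18² + 10.2² + 23.5² + 21.1² + 2·[18·10.2·0.49 + 18·23.5·0.35 + 18·21.1·0.47 + 10.2·23.5·0.17 + 10.2·21.1·0.32 + 23.5·21.1·0.46] = 1425.5 + 1508.46 = 2933.96.
Because errors are independent across components, Cov(Tᵢ,Tⱼ) = Cov(Xᵢ,Xⱼ); the off-diagonal part of the true-score variance is the same as above.
True-score variance = [18²·0.57 + 10.2²·0.58 + 23.5²·0.74 + 21.1²·0.63] + 1508.46 = 934.17 + 1508.46 = 2442.63.
Reliability = 2442.63 / 2933.96 = 0.8325.

0.8325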